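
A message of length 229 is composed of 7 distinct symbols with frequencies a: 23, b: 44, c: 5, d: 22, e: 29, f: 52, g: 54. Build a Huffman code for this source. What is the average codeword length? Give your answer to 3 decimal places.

2.655 bits/symbol

Probabilities are the counts divided by 229.
Repeatedly combine the two least-probable nodes; the expected code length is the sum of the merged weights.
merge 5/229 + 22/229 → 27/229
merge 23/229 + 27/229 → 50/229
merge 29/229 + 44/229 → 73/229
merge 50/229 + 52/229 → 102/229
merge 54/229 + 73/229 → 127/229
merge 102/229 + 127/229 → 1
L = 27/229 + 50/229 + 73/229 + 102/229 + 127/229 + 1 = 608/229 ≈ 2.655 bits/symbol.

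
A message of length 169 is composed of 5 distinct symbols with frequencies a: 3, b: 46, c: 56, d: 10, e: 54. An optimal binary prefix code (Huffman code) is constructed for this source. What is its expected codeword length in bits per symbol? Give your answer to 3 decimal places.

2.077 bits/symbol

Probabilities are the counts divided by 169.
Repeatedly combine the two least-probable nodes; the expected code length is the sum of the merged weights.
merge 3/169 + 10/169 → 1/13
merge 1/13 + 46/169 → 59/169
merge 54/169 + 56/169 → 110/169
merge 59/169 + 110/169 → 1
L = 1/13 + 59/169 + 110/169 + 1 = 27/13 ≈ 2.077 bits/symbol.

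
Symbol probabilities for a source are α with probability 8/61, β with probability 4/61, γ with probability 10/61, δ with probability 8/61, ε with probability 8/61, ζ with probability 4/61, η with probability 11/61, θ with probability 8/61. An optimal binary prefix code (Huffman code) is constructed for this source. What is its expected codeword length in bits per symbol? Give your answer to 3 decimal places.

Repeatedly combine the two least-probable nodes; the expected code length is the sum of the merged weights.
merge 4/61 + 4/61 → 8/61
merge 8/61 + 8/61 → 16/61
merge 8/61 + 8/61 → 16/61
merge 8/61 + 10/61 → 18/61
merge 11/61 + 16/61 → 27/61
merge 16/61 + 18/61 → 34/61
merge 27/61 + 34/61 → 1
L = 8/61 + 16/61 + 16/61 + 18/61 + 27/61 + 34/61 + 1 = 180/61 ≈ 2.951 bits/symbol.

2.951 bits/symbol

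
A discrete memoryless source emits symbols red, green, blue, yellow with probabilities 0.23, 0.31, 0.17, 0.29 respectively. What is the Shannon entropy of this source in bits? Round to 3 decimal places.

1.964 bits

H = −Σ pᵢ log₂ pᵢ.
−0.23·log₂(0.23) = 0.4877
−0.31·log₂(0.31) = 0.5238
−0.17·log₂(0.17) = 0.4346
−0.29·log₂(0.29) = 0.5179
Sum ≈ 1.9640 → 1.964 bits.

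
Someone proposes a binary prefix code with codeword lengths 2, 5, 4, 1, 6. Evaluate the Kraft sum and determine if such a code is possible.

0.859375; yes

With common denominator 2^6 = 64: Σ 2^(−ℓᵢ) = 16/64 + 2/64 + 4/64 + 32/64 + 1/64 = 55/64 = 0.859375.
Kraft's inequality requires Σ ≤ 1; here Σ = 0.859375 ≤ 1, so such a prefix code exists.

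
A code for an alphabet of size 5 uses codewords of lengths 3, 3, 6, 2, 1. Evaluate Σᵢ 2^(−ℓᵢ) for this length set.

With common denominator 2^6 = 64: Σ 2^(−ℓᵢ) = 8/64 + 8/64 + 1/64 + 16/64 + 32/64 = 65/64 = 1.015625.

1.015625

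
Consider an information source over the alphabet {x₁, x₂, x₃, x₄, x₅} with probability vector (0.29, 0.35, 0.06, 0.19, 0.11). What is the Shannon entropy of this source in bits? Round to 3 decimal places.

H = −Σ pᵢ log₂ pᵢ.
−0.29·log₂(0.29) = 0.5179
−0.35·log₂(0.35) = 0.5301
−0.06·log₂(0.06) = 0.2435
−0.19·log₂(0.19) = 0.4552
−0.11·log₂(0.11) = 0.3503
Sum ≈ 2.0971 → 2.097 bits.

2.097 bits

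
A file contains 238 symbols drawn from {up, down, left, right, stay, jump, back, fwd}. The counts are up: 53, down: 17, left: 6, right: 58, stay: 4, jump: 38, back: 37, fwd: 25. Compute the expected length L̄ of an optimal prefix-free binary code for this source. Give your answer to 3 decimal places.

Probabilities are the counts divided by 238.
Repeatedly combine the two least-probable nodes; the expected code length is the sum of the merged weights.
merge 2/119 + 3/119 → 5/119
merge 5/119 + 1/14 → 27/238
merge 25/238 + 27/238 → 26/119
merge 37/238 + 19/119 → 75/238
merge 26/119 + 53/238 → 15/34
merge 29/119 + 75/238 → 19/34
merge 15/34 + 19/34 → 1
L = 5/119 + 27/238 + 26/119 + 75/238 + 15/34 + 19/34 + 1 = 320/119 ≈ 2.689 bits/symbol.

2.689 bits/symbol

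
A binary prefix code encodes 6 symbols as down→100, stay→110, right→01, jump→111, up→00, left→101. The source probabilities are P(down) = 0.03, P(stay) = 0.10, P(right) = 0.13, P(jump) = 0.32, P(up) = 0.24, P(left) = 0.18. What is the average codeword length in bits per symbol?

2.63 bits/symbol

L̄ = Σ pᵢ·ℓᵢ = 0.03·3 + 0.10·3 + 0.13·2 + 0.32·3 + 0.24·2 + 0.18·3 = 2.63 bits/symbol.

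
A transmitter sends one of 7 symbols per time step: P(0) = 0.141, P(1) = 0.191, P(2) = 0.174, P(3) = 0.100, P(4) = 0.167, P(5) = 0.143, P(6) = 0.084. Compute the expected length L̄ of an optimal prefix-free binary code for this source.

2.809 bits/symbol

Repeatedly combine the two least-probable nodes; the expected code length is the sum of the merged weights.
merge 21/250 + 1/10 → 23/125
merge 141/1000 + 143/1000 → 71/250
merge 167/1000 + 87/500 → 341/1000
merge 23/125 + 191/1000 → 3/8
merge 71/250 + 341/1000 → 5/8
merge 3/8 + 5/8 → 1
L = 23/125 + 71/250 + 341/1000 + 3/8 + 5/8 + 1 = 2809/1000 = 2.809 bits/symbol.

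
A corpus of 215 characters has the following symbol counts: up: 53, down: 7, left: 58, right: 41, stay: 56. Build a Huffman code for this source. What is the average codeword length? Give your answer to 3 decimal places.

Probabilities are the counts divided by 215.
Repeatedly combine the two least-probable nodes; the expected code length is the sum of the merged weights.
merge 7/215 + 41/215 → 48/215
merge 48/215 + 53/215 → 101/215
merge 56/215 + 58/215 → 114/215
merge 101/215 + 114/215 → 1
L = 48/215 + 101/215 + 114/215 + 1 = 478/215 ≈ 2.223 bits/symbol.

2.223 bits/symbol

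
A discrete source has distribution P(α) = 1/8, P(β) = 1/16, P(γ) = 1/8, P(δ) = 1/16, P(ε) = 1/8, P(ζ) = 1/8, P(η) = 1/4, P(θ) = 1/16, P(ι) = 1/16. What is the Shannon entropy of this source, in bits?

Each probability is a power of 1/2, so log₂(1/p) is an integer.
H = Σ p·log₂(1/p) = 1/8·3 + 1/16·4 + 1/8·3 + 1/16·4 + 1/8·3 + 1/8·3 + 1/4·2 + 1/16·4 + 1/16·4 = 3 bits.

3 bits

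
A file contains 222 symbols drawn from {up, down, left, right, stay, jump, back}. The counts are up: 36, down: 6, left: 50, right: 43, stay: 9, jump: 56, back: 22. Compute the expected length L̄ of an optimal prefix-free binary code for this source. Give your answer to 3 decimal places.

Probabilities are the counts divided by 222.
Repeatedly combine the two least-probable nodes; the expected code length is the sum of the merged weights.
merge 1/37 + 3/74 → 5/74
merge 5/74 + 11/111 → 1/6
merge 6/37 + 1/6 → 73/222
merge 43/222 + 25/111 → 31/74
merge 28/111 + 73/222 → 43/74
merge 31/74 + 43/74 → 1
L = 5/74 + 1/6 + 73/222 + 31/74 + 43/74 + 1 = 569/222 ≈ 2.563 bits/symbol.

2.563 bits/symbol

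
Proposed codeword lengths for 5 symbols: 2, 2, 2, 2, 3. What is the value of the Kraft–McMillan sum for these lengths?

1.125

With common denominator 2^3 = 8: Σ 2^(−ℓᵢ) = 2/8 + 2/8 + 2/8 + 2/8 + 1/8 = 9/8 = 1.125.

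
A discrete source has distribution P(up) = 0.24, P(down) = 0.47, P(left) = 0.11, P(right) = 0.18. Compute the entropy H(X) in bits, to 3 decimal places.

H = −Σ pᵢ log₂ pᵢ.
−0.24·log₂(0.24) = 0.4941
−0.47·log₂(0.47) = 0.5120
−0.11·log₂(0.11) = 0.3503
−0.18·log₂(0.18) = 0.4453
Sum ≈ 1.8017 → 1.802 bits.

1.802 bits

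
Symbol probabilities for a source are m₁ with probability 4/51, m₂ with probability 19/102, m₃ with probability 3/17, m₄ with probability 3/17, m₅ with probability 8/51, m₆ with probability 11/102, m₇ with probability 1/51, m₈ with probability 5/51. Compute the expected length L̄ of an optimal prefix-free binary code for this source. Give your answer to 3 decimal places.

2.912 bits/symbol

Repeatedly combine the two least-probable nodes; the expected code length is the sum of the merged weights.
merge 1/51 + 4/51 → 5/51
merge 5/51 + 5/51 → 10/51
merge 11/102 + 8/51 → 9/34
merge 3/17 + 3/17 → 6/17
merge 19/102 + 10/51 → 13/34
merge 9/34 + 6/17 → 21/34
merge 13/34 + 21/34 → 1
L = 5/51 + 10/51 + 9/34 + 6/17 + 13/34 + 21/34 + 1 = 99/34 ≈ 2.912 bits/symbol.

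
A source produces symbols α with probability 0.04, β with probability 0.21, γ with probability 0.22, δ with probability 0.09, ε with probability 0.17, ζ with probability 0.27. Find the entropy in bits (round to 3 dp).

2.396 bits

H = −Σ pᵢ log₂ pᵢ.
−0.04·log₂(0.04) = 0.1858
−0.21·log₂(0.21) = 0.4728
−0.22·log₂(0.22) = 0.4806
−0.09·log₂(0.09) = 0.3127
−0.17·log₂(0.17) = 0.4346
−0.27·log₂(0.27) = 0.5100
Sum ≈ 2.3964 → 2.396 bits.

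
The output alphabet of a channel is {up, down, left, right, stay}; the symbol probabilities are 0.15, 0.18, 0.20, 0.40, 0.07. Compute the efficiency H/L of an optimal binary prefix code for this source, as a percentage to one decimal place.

Entropy H = −Σ p log₂ p ≈ 2.1176 bits.
Huffman merges: 7/100+3/20→11/50; 9/50+1/5→19/50; 11/50+19/50→3/5; 2/5+3/5→1. L = 11/5 ≈ 2.2000.
Efficiency = H/L = 2.1176/2.2000 = 96.3%.

96.3%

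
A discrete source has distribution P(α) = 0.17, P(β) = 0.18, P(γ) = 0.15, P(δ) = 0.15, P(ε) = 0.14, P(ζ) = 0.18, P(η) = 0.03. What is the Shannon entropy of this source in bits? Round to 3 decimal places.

2.695 bits

H = −Σ pᵢ log₂ pᵢ.
−0.17·log₂(0.17) = 0.4346
−0.18·log₂(0.18) = 0.4453
−0.15·log₂(0.15) = 0.4105
−0.15·log₂(0.15) = 0.4105
−0.14·log₂(0.14) = 0.3971
−0.18·log₂(0.18) = 0.4453
−0.03·log₂(0.03) = 0.1518
Sum ≈ 2.6952 → 2.695 bits.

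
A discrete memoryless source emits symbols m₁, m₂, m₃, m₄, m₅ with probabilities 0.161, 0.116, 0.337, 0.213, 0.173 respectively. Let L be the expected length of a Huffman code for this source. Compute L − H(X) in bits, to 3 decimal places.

0.050 bits

Entropy H = −Σ p log₂ p ≈ 2.2266 bits.
Huffman merges: 29/250+161/1000→277/1000; 173/1000+213/1000→193/500; 277/1000+337/1000→307/500; 193/500+307/500→1. L = 2277/1000 ≈ 2.2770.
L − H = 2.2770 − 2.2266 = 0.050 bits.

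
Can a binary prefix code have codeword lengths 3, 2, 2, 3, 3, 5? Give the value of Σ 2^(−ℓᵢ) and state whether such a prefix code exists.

0.90625; yes

With common denominator 2^5 = 32: Σ 2^(−ℓᵢ) = 4/32 + 8/32 + 8/32 + 4/32 + 4/32 + 1/32 = 29/32 = 0.90625.
Kraft's inequality requires Σ ≤ 1; here Σ = 0.90625 ≤ 1, so such a prefix code exists.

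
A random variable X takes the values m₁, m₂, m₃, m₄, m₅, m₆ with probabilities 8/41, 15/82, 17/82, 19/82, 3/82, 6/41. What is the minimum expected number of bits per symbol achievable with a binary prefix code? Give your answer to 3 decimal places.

Repeatedly combine the two least-probable nodes; the expected code length is the sum of the merged weights.
merge 3/82 + 6/41 → 15/82
merge 15/82 + 15/82 → 15/41
merge 8/41 + 17/82 → 33/82
merge 19/82 + 15/41 → 49/82
merge 33/82 + 49/82 → 1
L = 15/82 + 15/41 + 33/82 + 49/82 + 1 = 209/82 ≈ 2.549 bits/symbol.

2.549 bits/symbol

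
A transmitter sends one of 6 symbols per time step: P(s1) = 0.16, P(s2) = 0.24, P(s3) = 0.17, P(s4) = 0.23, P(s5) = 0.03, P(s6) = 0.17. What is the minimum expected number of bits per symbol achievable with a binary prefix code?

2.53 bits/symbol

Repeatedly combine the two least-probable nodes; the expected code length is the sum of the merged weights.
merge 3/100 + 4/25 → 19/100
merge 17/100 + 17/100 → 17/50
merge 19/100 + 23/100 → 21/50
merge 6/25 + 17/50 → 29/50
merge 21/50 + 29/50 → 1
L = 19/100 + 17/50 + 21/50 + 29/50 + 1 = 253/100 = 2.53 bits/symbol.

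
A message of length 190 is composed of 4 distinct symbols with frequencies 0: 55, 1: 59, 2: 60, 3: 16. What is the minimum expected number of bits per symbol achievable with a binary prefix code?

Probabilities are the counts divided by 190.
Repeatedly combine the two least-probable nodes; the expected code length is the sum of the merged weights.
merge 8/95 + 11/38 → 71/190
merge 59/190 + 6/19 → 119/190
merge 71/190 + 119/190 → 1
L = 71/190 + 119/190 + 1 = 2 bits/symbol.

2 bits/symbol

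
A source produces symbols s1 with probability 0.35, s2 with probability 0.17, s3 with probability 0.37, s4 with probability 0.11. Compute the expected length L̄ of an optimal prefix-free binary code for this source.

1.91 bits/symbol

Repeatedly combine the two least-probable nodes; the expected code length is the sum of the merged weights.
merge 11/100 + 17/100 → 7/25
merge 7/25 + 7/20 → 63/100
merge 37/100 + 63/100 → 1
L = 7/25 + 63/100 + 1 = 191/100 = 1.91 bits/symbol.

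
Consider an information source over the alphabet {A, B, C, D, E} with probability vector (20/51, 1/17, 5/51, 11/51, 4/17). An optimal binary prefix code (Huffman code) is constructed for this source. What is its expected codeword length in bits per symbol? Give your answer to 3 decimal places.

2.137 bits/symbol

Repeatedly combine the two least-probable nodes; the expected code length is the sum of the merged weights.
merge 1/17 + 5/51 → 8/51
merge 8/51 + 11/51 → 19/51
merge 4/17 + 19/51 → 31/51
merge 20/51 + 31/51 → 1
L = 8/51 + 19/51 + 31/51 + 1 = 109/51 ≈ 2.137 bits/symbol.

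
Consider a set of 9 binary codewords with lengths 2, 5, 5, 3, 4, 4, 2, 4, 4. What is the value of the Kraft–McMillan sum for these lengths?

With common denominator 2^5 = 32: Σ 2^(−ℓᵢ) = 8/32 + 1/32 + 1/32 + 4/32 + 2/32 + 2/32 + 8/32 + 2/32 + 2/32 = 30/32 = 0.9375.

0.9375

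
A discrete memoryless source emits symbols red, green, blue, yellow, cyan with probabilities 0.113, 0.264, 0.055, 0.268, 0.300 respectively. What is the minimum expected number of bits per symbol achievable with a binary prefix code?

2.168 bits/symbol

Repeatedly combine the two least-probable nodes; the expected code length is the sum of the merged weights.
merge 11/200 + 113/1000 → 21/125
merge 21/125 + 33/125 → 54/125
merge 67/250 + 3/10 → 71/125
merge 54/125 + 71/125 → 1
L = 21/125 + 54/125 + 71/125 + 1 = 271/125 = 2.168 bits/symbol.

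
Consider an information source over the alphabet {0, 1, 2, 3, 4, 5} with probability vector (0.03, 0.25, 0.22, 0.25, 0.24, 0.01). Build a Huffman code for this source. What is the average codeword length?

2.3 bits/symbol

Repeatedly combine the two least-probable nodes; the expected code length is the sum of the merged weights.
merge 1/100 + 3/100 → 1/25
merge 1/25 + 11/50 → 13/50
merge 6/25 + 1/4 → 49/100
merge 1/4 + 13/50 → 51/100
merge 49/100 + 51/100 → 1
L = 1/25 + 13/50 + 49/100 + 51/100 + 1 = 23/10 = 2.3 bits/symbol.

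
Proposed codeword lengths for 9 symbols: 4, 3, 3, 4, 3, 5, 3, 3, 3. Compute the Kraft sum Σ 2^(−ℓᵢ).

0.90625

With common denominator 2^5 = 32: Σ 2^(−ℓᵢ) = 2/32 + 4/32 + 4/32 + 2/32 + 4/32 + 1/32 + 4/32 + 4/32 + 4/32 = 29/32 = 0.90625.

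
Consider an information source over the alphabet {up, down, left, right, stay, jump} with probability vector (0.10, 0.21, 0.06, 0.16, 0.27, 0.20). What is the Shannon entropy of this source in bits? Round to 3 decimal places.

2.446 bits

H = −Σ pᵢ log₂ pᵢ.
−0.10·log₂(0.10) = 0.3322
−0.21·log₂(0.21) = 0.4728
−0.06·log₂(0.06) = 0.2435
−0.16·log₂(0.16) = 0.4230
−0.27·log₂(0.27) = 0.5100
−0.20·log₂(0.20) = 0.4644
Sum ≈ 2.4460 → 2.446 bits.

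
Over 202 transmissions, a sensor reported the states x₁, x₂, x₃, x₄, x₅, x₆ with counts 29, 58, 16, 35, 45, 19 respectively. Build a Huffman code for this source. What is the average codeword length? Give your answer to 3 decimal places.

2.490 bits/symbol

Probabilities are the counts divided by 202.
Repeatedly combine the two least-probable nodes; the expected code length is the sum of the merged weights.
merge 8/101 + 19/202 → 35/202
merge 29/202 + 35/202 → 32/101
merge 35/202 + 45/202 → 40/101
merge 29/101 + 32/101 → 61/101
merge 40/101 + 61/101 → 1
L = 35/202 + 32/101 + 40/101 + 61/101 + 1 = 503/202 ≈ 2.490 bits/symbol.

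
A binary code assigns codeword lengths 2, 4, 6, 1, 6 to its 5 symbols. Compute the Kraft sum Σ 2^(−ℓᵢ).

With common denominator 2^6 = 64: Σ 2^(−ℓᵢ) = 16/64 + 4/64 + 1/64 + 32/64 + 1/64 = 54/64 = 0.84375.

0.84375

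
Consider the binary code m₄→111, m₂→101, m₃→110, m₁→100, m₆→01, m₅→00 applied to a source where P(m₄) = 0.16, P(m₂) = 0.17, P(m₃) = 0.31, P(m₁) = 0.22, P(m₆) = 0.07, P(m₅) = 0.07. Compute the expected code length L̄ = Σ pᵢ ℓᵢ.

2.86 bits/symbol

L̄ = Σ pᵢ·ℓᵢ = 0.16·3 + 0.17·3 + 0.31·3 + 0.22·3 + 0.07·2 + 0.07·2 = 2.86 bits/symbol.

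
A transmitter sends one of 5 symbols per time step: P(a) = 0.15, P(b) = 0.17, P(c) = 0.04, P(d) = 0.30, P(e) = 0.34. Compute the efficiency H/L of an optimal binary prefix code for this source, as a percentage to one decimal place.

Entropy H = −Σ p log₂ p ≈ 2.0811 bits.
Huffman merges: 1/25+3/20→19/100; 17/100+19/100→9/25; 3/10+17/50→16/25; 9/25+16/25→1. L = 219/100 ≈ 2.1900.
Efficiency = H/L = 2.0811/2.1900 = 95.0%.

95.0%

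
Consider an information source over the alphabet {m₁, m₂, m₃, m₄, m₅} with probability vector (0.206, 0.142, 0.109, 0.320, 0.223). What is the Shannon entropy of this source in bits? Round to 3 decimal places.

H = −Σ pᵢ log₂ pᵢ.
−0.206·log₂(0.206) = 0.4695
−0.142·log₂(0.142) = 0.3999
−0.109·log₂(0.109) = 0.3485
−0.320·log₂(0.320) = 0.5260
−0.223·log₂(0.223) = 0.4828
Sum ≈ 2.2268 → 2.227 bits.

2.227 bits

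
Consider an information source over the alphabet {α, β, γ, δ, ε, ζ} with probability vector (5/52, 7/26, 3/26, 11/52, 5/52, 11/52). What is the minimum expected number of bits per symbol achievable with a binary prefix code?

Repeatedly combine the two least-probable nodes; the expected code length is the sum of the merged weights.
merge 5/52 + 5/52 → 5/26
merge 3/26 + 5/26 → 4/13
merge 11/52 + 11/52 → 11/26
merge 7/26 + 4/13 → 15/26
merge 11/26 + 15/26 → 1
L = 5/26 + 4/13 + 11/26 + 15/26 + 1 = 5/2 = 2.5 bits/symbol.

2.5 bits/symbol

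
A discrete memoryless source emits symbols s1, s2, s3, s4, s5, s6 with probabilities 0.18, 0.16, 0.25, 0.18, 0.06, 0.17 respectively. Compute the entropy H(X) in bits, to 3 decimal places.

H = −Σ pᵢ log₂ pᵢ.
−0.18·log₂(0.18) = 0.4453
−0.16·log₂(0.16) = 0.4230
−0.25·log₂(0.25) = 0.5000
−0.18·log₂(0.18) = 0.4453
−0.06·log₂(0.06) = 0.2435
−0.17·log₂(0.17) = 0.4346
Sum ≈ 2.4918 → 2.492 bits.

2.492 bits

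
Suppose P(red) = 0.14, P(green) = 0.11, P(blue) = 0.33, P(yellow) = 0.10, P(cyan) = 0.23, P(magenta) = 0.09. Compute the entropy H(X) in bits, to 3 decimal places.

H = −Σ pᵢ log₂ pᵢ.
−0.14·log₂(0.14) = 0.3971
−0.11·log₂(0.11) = 0.3503
−0.33·log₂(0.33) = 0.5278
−0.10·log₂(0.10) = 0.3322
−0.23·log₂(0.23) = 0.4877
−0.09·log₂(0.09) = 0.3127
Sum ≈ 2.4077 → 2.408 bits.

2.408 bits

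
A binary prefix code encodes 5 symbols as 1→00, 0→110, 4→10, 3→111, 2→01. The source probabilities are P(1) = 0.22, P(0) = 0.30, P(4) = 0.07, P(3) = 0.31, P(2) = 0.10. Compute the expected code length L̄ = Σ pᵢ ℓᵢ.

L̄ = Σ pᵢ·ℓᵢ = 0.22·2 + 0.30·3 + 0.07·2 + 0.31·3 + 0.10·2 = 2.61 bits/symbol.

2.61 bits/symbol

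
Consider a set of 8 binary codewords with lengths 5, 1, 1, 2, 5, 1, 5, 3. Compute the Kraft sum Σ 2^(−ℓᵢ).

With common denominator 2^5 = 32: Σ 2^(−ℓᵢ) = 1/32 + 16/32 + 16/32 + 8/32 + 1/32 + 16/32 + 1/32 + 4/32 = 63/32 = 1.96875.

1.96875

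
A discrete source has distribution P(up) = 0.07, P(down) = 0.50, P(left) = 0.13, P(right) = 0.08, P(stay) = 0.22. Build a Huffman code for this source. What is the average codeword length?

Repeatedly combine the two least-probable nodes; the expected code length is the sum of the merged weights.
merge 7/100 + 2/25 → 3/20
merge 13/100 + 3/20 → 7/25
merge 11/50 + 7/25 → 1/2
merge 1/2 + 1/2 → 1
L = 3/20 + 7/25 + 1/2 + 1 = 193/100 = 1.93 bits/symbol.

1.93 bits/symbol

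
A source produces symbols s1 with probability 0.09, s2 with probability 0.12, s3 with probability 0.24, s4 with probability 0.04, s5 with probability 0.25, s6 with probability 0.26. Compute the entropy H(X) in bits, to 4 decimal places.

2.3649 bits

H = −Σ pᵢ log₂ pᵢ.
−0.09·log₂(0.09) = 0.3127
−0.12·log₂(0.12) = 0.3671
−0.24·log₂(0.24) = 0.4941
−0.04·log₂(0.04) = 0.1858
−0.25·log₂(0.25) = 0.5000
−0.26·log₂(0.26) = 0.5053
Sum ≈ 2.3649 → 2.3649 bits.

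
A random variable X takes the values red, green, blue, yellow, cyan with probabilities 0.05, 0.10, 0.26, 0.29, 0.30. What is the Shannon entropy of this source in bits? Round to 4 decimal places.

H = −Σ pᵢ log₂ pᵢ.
−0.05·log₂(0.05) = 0.2161
−0.10·log₂(0.10) = 0.3322
−0.26·log₂(0.26) = 0.5053
−0.29·log₂(0.29) = 0.5179
−0.30·log₂(0.30) = 0.5211
Sum ≈ 2.0926 → 2.0926 bits.

2.0926 bits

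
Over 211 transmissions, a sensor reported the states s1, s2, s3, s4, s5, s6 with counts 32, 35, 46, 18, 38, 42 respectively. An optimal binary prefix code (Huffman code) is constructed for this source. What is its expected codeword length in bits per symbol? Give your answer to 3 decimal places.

2.583 bits/symbol

Probabilities are the counts divided by 211.
Repeatedly combine the two least-probable nodes; the expected code length is the sum of the merged weights.
merge 18/211 + 32/211 → 50/211
merge 35/211 + 38/211 → 73/211
merge 42/211 + 46/211 → 88/211
merge 50/211 + 73/211 → 123/211
merge 88/211 + 123/211 → 1
L = 50/211 + 73/211 + 88/211 + 123/211 + 1 = 545/211 ≈ 2.583 bits/symbol.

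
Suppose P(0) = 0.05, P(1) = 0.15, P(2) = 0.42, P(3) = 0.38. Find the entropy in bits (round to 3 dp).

1.683 bits

H = −Σ pᵢ log₂ pᵢ.
−0.05·log₂(0.05) = 0.2161
−0.15·log₂(0.15) = 0.4105
−0.42·log₂(0.42) = 0.5256
−0.38·log₂(0.38) = 0.5305
Sum ≈ 1.6827 → 1.683 bits.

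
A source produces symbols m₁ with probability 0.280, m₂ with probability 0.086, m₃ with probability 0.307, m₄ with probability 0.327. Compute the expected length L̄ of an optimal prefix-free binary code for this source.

Repeatedly combine the two least-probable nodes; the expected code length is the sum of the merged weights.
merge 43/500 + 7/25 → 183/500
merge 307/1000 + 327/1000 → 317/500
merge 183/500 + 317/500 → 1
L = 183/500 + 317/500 + 1 = 2 bits/symbol.

2 bits/symbol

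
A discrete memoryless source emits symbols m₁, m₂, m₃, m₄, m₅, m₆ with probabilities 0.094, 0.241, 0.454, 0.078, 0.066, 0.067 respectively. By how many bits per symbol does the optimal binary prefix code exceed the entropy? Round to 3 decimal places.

Entropy H = −Σ p log₂ p ≈ 2.1398 bits.
Huffman merges: 33/500+67/1000→133/1000; 39/500+47/500→43/250; 133/1000+43/250→61/200; 241/1000+61/200→273/500; 227/500+273/500→1. L = 539/250 ≈ 2.1560.
L − H = 2.1560 − 2.1398 = 0.016 bits.

0.016 bits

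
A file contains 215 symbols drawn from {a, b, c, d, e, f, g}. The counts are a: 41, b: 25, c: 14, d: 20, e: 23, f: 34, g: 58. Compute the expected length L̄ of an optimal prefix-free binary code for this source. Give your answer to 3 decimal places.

Probabilities are the counts divided by 215.
Repeatedly combine the two least-probable nodes; the expected code length is the sum of the merged weights.
merge 14/215 + 4/43 → 34/215
merge 23/215 + 5/43 → 48/215
merge 34/215 + 34/215 → 68/215
merge 41/215 + 48/215 → 89/215
merge 58/215 + 68/215 → 126/215
merge 89/215 + 126/215 → 1
L = 34/215 + 48/215 + 68/215 + 89/215 + 126/215 + 1 = 116/43 ≈ 2.698 bits/symbol.

2.698 bits/symbol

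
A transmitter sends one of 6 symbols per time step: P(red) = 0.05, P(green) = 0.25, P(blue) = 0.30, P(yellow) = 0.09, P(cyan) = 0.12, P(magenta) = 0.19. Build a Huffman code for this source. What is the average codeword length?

Repeatedly combine the two least-probable nodes; the expected code length is the sum of the merged weights.
merge 1/20 + 9/100 → 7/50
merge 3/25 + 7/50 → 13/50
merge 19/100 + 1/4 → 11/25
merge 13/50 + 3/10 → 14/25
merge 11/25 + 14/25 → 1
L = 7/50 + 13/50 + 11/25 + 14/25 + 1 = 12/5 = 2.4 bits/symbol.

2.4 bits/symbol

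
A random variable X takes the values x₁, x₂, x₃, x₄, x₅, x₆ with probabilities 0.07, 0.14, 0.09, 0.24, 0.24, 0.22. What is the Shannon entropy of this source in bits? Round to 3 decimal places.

H = −Σ pᵢ log₂ pᵢ.
−0.07·log₂(0.07) = 0.2686
−0.14·log₂(0.14) = 0.3971
−0.09·log₂(0.09) = 0.3127
−0.24·log₂(0.24) = 0.4941
−0.24·log₂(0.24) = 0.4941
−0.22·log₂(0.22) = 0.4806
Sum ≈ 2.4472 → 2.447 bits.

2.447 bits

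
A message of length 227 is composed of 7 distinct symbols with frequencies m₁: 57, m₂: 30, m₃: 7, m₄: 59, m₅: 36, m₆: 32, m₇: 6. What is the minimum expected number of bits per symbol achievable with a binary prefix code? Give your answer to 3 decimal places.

2.546 bits/symbol

Probabilities are the counts divided by 227.
Repeatedly combine the two least-probable nodes; the expected code length is the sum of the merged weights.
merge 6/227 + 7/227 → 13/227
merge 13/227 + 30/227 → 43/227
merge 32/227 + 36/227 → 68/227
merge 43/227 + 57/227 → 100/227
merge 59/227 + 68/227 → 127/227
merge 100/227 + 127/227 → 1
L = 13/227 + 43/227 + 68/227 + 100/227 + 127/227 + 1 = 578/227 ≈ 2.546 bits/symbol.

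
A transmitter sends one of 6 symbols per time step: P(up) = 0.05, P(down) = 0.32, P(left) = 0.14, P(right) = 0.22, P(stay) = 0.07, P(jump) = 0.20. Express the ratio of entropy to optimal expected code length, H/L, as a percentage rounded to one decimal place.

Entropy H = −Σ p log₂ p ≈ 2.3528 bits.
Huffman merges: 1/20+7/100→3/25; 3/25+7/50→13/50; 1/5+11/50→21/50; 13/50+8/25→29/50; 21/50+29/50→1. L = 119/50 ≈ 2.3800.
Efficiency = H/L = 2.3528/2.3800 = 98.9%.

98.9%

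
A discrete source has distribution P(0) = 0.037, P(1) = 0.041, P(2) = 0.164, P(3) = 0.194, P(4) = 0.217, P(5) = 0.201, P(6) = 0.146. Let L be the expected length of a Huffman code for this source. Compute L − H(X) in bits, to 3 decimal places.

Entropy H = −Σ p log₂ p ≈ 2.6005 bits.
Huffman merges: 37/1000+41/1000→39/500; 39/500+73/500→28/125; 41/250+97/500→179/500; 201/1000+217/1000→209/500; 28/125+179/500→291/500; 209/500+291/500→1. L = 133/50 ≈ 2.6600.
L − H = 2.6600 − 2.6005 = 0.059 bits.

0.059 bits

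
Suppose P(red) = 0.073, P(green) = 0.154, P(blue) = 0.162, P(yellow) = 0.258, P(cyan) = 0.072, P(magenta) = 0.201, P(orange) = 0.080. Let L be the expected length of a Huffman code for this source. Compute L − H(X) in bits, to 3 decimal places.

Entropy H = −Σ p log₂ p ≈ 2.6510 bits.
Huffman merges: 9/125+73/1000→29/200; 2/25+29/200→9/40; 77/500+81/500→79/250; 201/1000+9/40→213/500; 129/500+79/250→287/500; 213/500+287/500→1. L = 1343/500 ≈ 2.6860.
L − H = 2.6860 − 2.6510 = 0.035 bits.

0.035 bits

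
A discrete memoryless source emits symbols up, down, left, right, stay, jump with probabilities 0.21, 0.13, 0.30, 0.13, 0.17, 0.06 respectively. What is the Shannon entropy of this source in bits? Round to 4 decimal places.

H = −Σ pᵢ log₂ pᵢ.
−0.21·log₂(0.21) = 0.4728
−0.13·log₂(0.13) = 0.3826
−0.30·log₂(0.30) = 0.5211
−0.13·log₂(0.13) = 0.3826
−0.17·log₂(0.17) = 0.4346
−0.06·log₂(0.06) = 0.2435
Sum ≈ 2.4373 → 2.4373 bits.

2.4373 bits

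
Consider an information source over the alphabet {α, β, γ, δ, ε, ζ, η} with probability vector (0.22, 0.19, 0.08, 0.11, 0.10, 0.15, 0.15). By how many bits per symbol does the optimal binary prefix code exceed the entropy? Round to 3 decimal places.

Entropy H = −Σ p log₂ p ≈ 2.7309 bits.
Huffman merges: 2/25+1/10→9/50; 11/100+3/20→13/50; 3/20+9/50→33/100; 19/100+11/50→41/100; 13/50+33/100→59/100; 41/100+59/100→1. L = 277/100 ≈ 2.7700.
L − H = 2.7700 − 2.7309 = 0.039 bits.

0.039 bits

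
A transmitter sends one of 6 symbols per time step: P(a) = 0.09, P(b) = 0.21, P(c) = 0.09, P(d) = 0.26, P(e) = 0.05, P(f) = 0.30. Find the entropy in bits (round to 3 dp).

H = −Σ pᵢ log₂ pᵢ.
−0.09·log₂(0.09) = 0.3127
−0.21·log₂(0.21) = 0.4728
−0.09·log₂(0.09) = 0.3127
−0.26·log₂(0.26) = 0.5053
−0.05·log₂(0.05) = 0.2161
−0.30·log₂(0.30) = 0.5211
Sum ≈ 2.3406 → 2.341 bits.

2.341 bits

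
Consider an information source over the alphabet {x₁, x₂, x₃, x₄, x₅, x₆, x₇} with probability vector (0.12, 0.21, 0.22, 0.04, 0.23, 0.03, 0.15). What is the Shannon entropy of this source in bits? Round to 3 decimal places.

2.556 bits

H = −Σ pᵢ log₂ pᵢ.
−0.12·log₂(0.12) = 0.3671
−0.21·log₂(0.21) = 0.4728
−0.22·log₂(0.22) = 0.4806
−0.04·log₂(0.04) = 0.1858
−0.23·log₂(0.23) = 0.4877
−0.03·log₂(0.03) = 0.1518
−0.15·log₂(0.15) = 0.4105
Sum ≈ 2.5562 → 2.556 bits.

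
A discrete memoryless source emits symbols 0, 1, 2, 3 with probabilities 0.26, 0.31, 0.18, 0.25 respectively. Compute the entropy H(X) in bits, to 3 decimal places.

1.974 bits

H = −Σ pᵢ log₂ pᵢ.
−0.26·log₂(0.26) = 0.5053
−0.31·log₂(0.31) = 0.5238
−0.18·log₂(0.18) = 0.4453
−0.25·log₂(0.25) = 0.5000
Sum ≈ 1.9744 → 1.974 bits.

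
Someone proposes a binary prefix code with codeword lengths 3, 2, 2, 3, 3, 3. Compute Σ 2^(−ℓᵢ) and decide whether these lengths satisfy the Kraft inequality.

1; yes

With common denominator 2^3 = 8: Σ 2^(−ℓᵢ) = 1/8 + 2/8 + 2/8 + 1/8 + 1/8 + 1/8 = 8/8 = 1.
Kraft's inequality requires Σ ≤ 1; here Σ = 1 ≤ 1, so such a prefix code exists.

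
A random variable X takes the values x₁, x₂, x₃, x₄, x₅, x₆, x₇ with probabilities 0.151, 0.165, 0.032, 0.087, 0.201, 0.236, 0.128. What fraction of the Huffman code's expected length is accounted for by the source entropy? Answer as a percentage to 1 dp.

Entropy H = −Σ p log₂ p ≈ 2.6426 bits.
Huffman merges: 4/125+87/1000→119/1000; 119/1000+16/125→247/1000; 151/1000+33/200→79/250; 201/1000+59/250→437/1000; 247/1000+79/250→563/1000; 437/1000+563/1000→1. L = 1341/500 ≈ 2.6820.
Efficiency = H/L = 2.6426/2.6820 = 98.5%.

98.5%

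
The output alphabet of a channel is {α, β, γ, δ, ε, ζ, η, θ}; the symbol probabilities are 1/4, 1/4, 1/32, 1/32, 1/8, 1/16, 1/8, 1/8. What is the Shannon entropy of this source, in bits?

Each probability is a power of 1/2, so log₂(1/p) is an integer.
H = Σ p·log₂(1/p) = 1/4·2 + 1/4·2 + 1/32·5 + 1/32·5 + 1/8·3 + 1/16·4 + 1/8·3 + 1/8·3 = 2.6875 bits.

2.6875 bits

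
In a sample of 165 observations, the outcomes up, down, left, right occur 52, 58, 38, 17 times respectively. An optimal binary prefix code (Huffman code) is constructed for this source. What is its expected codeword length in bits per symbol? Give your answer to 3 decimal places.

1.982 bits/symbol

Probabilities are the counts divided by 165.
Repeatedly combine the two least-probable nodes; the expected code length is the sum of the merged weights.
merge 17/165 + 38/165 → 1/3
merge 52/165 + 1/3 → 107/165
merge 58/165 + 107/165 → 1
L = 1/3 + 107/165 + 1 = 109/55 ≈ 1.982 bits/symbol.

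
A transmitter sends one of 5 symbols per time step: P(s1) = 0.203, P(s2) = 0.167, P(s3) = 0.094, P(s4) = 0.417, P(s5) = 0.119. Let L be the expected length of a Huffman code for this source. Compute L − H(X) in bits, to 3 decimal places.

0.055 bits

Entropy H = −Σ p log₂ p ≈ 2.1105 bits.
Huffman merges: 47/500+119/1000→213/1000; 167/1000+203/1000→37/100; 213/1000+37/100→583/1000; 417/1000+583/1000→1. L = 1083/500 ≈ 2.1660.
L − H = 2.1660 − 2.1105 = 0.055 bits.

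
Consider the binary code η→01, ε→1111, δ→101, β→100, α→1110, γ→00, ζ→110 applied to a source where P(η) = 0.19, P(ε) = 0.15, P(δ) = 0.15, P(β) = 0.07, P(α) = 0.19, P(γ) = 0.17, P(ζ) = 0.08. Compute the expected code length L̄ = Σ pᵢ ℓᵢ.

2.98 bits/symbol

L̄ = Σ pᵢ·ℓᵢ = 0.19·2 + 0.15·4 + 0.15·3 + 0.07·3 + 0.19·4 + 0.17·2 + 0.08·3 = 2.98 bits/symbol.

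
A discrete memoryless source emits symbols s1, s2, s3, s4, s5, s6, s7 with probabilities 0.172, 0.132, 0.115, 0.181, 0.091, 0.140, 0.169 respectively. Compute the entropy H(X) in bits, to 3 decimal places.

2.773 bits

H = −Σ pᵢ log₂ pᵢ.
−0.172·log₂(0.172) = 0.4368
−0.132·log₂(0.132) = 0.3856
−0.115·log₂(0.115) = 0.3588
−0.181·log₂(0.181) = 0.4463
−0.091·log₂(0.091) = 0.3147
−0.140·log₂(0.140) = 0.3971
−0.169·log₂(0.169) = 0.4335
Sum ≈ 2.7728 → 2.773 bits.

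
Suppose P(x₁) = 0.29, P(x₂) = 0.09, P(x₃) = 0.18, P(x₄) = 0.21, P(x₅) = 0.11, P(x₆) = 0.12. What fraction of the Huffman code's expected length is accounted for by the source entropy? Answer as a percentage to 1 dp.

98.6%

Entropy H = −Σ p log₂ p ≈ 2.4660 bits.
Huffman merges: 9/100+11/100→1/5; 3/25+9/50→3/10; 1/5+21/100→41/100; 29/100+3/10→59/100; 41/100+59/100→1. L = 5/2 ≈ 2.5000.
Efficiency = H/L = 2.4660/2.5000 = 98.6%.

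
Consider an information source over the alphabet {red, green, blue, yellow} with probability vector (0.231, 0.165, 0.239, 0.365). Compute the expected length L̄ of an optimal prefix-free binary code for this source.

Repeatedly combine the two least-probable nodes; the expected code length is the sum of the merged weights.
merge 33/200 + 231/1000 → 99/250
merge 239/1000 + 73/200 → 151/250
merge 99/250 + 151/250 → 1
L = 99/250 + 151/250 + 1 = 2 bits/symbol.

2 bits/symbol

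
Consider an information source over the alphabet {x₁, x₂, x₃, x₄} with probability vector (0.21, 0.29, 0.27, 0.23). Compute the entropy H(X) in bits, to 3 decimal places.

H = −Σ pᵢ log₂ pᵢ.
−0.21·log₂(0.21) = 0.4728
−0.29·log₂(0.29) = 0.5179
−0.27·log₂(0.27) = 0.5100
−0.23·log₂(0.23) = 0.4877
Sum ≈ 1.9884 → 1.988 bits.

1.988 bits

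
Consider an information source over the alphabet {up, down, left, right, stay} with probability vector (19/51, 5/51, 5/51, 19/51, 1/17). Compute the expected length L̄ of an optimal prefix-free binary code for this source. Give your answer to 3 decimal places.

2.039 bits/symbol

Repeatedly combine the two least-probable nodes; the expected code length is the sum of the merged weights.
merge 1/17 + 5/51 → 8/51
merge 5/51 + 8/51 → 13/51
merge 13/51 + 19/51 → 32/51
merge 19/51 + 32/51 → 1
L = 8/51 + 13/51 + 32/51 + 1 = 104/51 ≈ 2.039 bits/symbol.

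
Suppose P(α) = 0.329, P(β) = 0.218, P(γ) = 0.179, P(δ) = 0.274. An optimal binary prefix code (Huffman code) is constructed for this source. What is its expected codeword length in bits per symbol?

2 bits/symbol

Repeatedly combine the two least-probable nodes; the expected code length is the sum of the merged weights.
merge 179/1000 + 109/500 → 397/1000
merge 137/500 + 329/1000 → 603/1000
merge 397/1000 + 603/1000 → 1
L = 397/1000 + 603/1000 + 1 = 2 bits/symbol.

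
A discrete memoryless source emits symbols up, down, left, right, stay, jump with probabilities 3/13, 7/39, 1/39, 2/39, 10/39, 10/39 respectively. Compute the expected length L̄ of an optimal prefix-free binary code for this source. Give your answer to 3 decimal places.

Repeatedly combine the two least-probable nodes; the expected code length is the sum of the merged weights.
merge 1/39 + 2/39 → 1/13
merge 1/13 + 7/39 → 10/39
merge 3/13 + 10/39 → 19/39
merge 10/39 + 10/39 → 20/39
merge 19/39 + 20/39 → 1
L = 1/13 + 10/39 + 19/39 + 20/39 + 1 = 7/3 ≈ 2.333 bits/symbol.

2.333 bits/symbol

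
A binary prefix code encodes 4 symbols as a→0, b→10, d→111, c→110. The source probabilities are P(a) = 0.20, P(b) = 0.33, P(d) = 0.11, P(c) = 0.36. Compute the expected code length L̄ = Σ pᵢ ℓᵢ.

2.27 bits/symbol

L̄ = Σ pᵢ·ℓᵢ = 0.20·1 + 0.33·2 + 0.11·3 + 0.36·3 = 2.27 bits/symbol.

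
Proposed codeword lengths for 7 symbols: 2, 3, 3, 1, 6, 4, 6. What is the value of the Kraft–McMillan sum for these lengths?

1.09375

With common denominator 2^6 = 64: Σ 2^(−ℓᵢ) = 16/64 + 8/64 + 8/64 + 32/64 + 1/64 + 4/64 + 1/64 = 70/64 = 1.09375.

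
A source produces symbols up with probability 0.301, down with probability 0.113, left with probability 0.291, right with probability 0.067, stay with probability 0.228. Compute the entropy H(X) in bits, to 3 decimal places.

H = −Σ pᵢ log₂ pᵢ.
−0.301·log₂(0.301) = 0.5214
−0.113·log₂(0.113) = 0.3555
−0.291·log₂(0.291) = 0.5182
−0.067·log₂(0.067) = 0.2613
−0.228·log₂(0.228) = 0.4863
Sum ≈ 2.1427 → 2.143 bits.

2.143 bits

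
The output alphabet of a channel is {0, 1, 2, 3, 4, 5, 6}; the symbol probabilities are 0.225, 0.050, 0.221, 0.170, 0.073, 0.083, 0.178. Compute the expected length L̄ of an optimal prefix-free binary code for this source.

2.677 bits/symbol

Repeatedly combine the two least-probable nodes; the expected code length is the sum of the merged weights.
merge 1/20 + 73/1000 → 123/1000
merge 83/1000 + 123/1000 → 103/500
merge 17/100 + 89/500 → 87/250
merge 103/500 + 221/1000 → 427/1000
merge 9/40 + 87/250 → 573/1000
merge 427/1000 + 573/1000 → 1
L = 123/1000 + 103/500 + 87/250 + 427/1000 + 573/1000 + 1 = 2677/1000 = 2.677 bits/symbol.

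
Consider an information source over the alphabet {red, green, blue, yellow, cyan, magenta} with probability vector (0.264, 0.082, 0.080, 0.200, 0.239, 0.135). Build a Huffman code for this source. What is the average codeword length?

Repeatedly combine the two least-probable nodes; the expected code length is the sum of the merged weights.
merge 2/25 + 41/500 → 81/500
merge 27/200 + 81/500 → 297/1000
merge 1/5 + 239/1000 → 439/1000
merge 33/125 + 297/1000 → 561/1000
merge 439/1000 + 561/1000 → 1
L = 81/500 + 297/1000 + 439/1000 + 561/1000 + 1 = 2459/1000 = 2.459 bits/symbol.

2.459 bits/symbol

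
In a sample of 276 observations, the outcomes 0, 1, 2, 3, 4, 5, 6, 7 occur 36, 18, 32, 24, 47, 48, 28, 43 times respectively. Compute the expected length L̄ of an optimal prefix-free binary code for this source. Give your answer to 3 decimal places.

2.978 bits/symbol

Probabilities are the counts divided by 276.
Repeatedly combine the two least-probable nodes; the expected code length is the sum of the merged weights.
merge 3/46 + 2/23 → 7/46
merge 7/69 + 8/69 → 5/23
merge 3/23 + 7/46 → 13/46
merge 43/276 + 47/276 → 15/46
merge 4/23 + 5/23 → 9/23
merge 13/46 + 15/46 → 14/23
merge 9/23 + 14/23 → 1
L = 7/46 + 5/23 + 13/46 + 15/46 + 9/23 + 14/23 + 1 = 137/46 ≈ 2.978 bits/symbol.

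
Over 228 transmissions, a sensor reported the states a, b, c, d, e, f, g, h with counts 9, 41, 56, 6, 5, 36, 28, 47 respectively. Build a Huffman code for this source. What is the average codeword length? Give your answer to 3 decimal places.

Probabilities are the counts divided by 228.
Repeatedly combine the two least-probable nodes; the expected code length is the sum of the merged weights.
merge 5/228 + 1/38 → 11/228
merge 3/76 + 11/228 → 5/57
merge 5/57 + 7/57 → 4/19
merge 3/19 + 41/228 → 77/228
merge 47/228 + 4/19 → 5/12
merge 14/57 + 77/228 → 7/12
merge 5/12 + 7/12 → 1
L = 11/228 + 5/57 + 4/19 + 77/228 + 5/12 + 7/12 + 1 = 51/19 ≈ 2.684 bits/symbol.

2.684 bits/symbol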